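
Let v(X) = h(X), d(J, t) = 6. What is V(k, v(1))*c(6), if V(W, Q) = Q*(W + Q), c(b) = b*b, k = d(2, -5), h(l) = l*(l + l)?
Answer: 576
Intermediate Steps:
h(l) = 2*l**2 (h(l) = l*(2*l) = 2*l**2)
k = 6
v(X) = 2*X**2
c(b) = b**2
V(W, Q) = Q*(Q + W)
V(k, v(1))*c(6) = ((2*1**2)*(2*1**2 + 6))*6**2 = ((2*1)*(2*1 + 6))*36 = (2*(2 + 6))*36 = (2*8)*36 = 16*36 = 576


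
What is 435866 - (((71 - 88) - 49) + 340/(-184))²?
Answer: 912551815/2116 ≈ 4.3126e+5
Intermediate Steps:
435866 - (((71 - 88) - 49) + 340/(-184))² = 435866 - ((-17 - 49) + 340*(-1/184))² = 435866 - (-66 - 85/46)² = 435866 - (-3121/46)² = 435866 - 1*9740641/2116 = 435866 - 9740641/2116 = 912551815/2116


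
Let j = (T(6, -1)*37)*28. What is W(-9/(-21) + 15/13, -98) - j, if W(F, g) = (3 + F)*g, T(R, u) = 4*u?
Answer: 48034/13 ≈ 3694.9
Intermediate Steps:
W(F, g) = g*(3 + F)
j = -4144 (j = ((4*(-1))*37)*28 = -4*37*28 = -148*28 = -4144)
W(-9/(-21) + 15/13, -98) - j = -98*(3 + (-9/(-21) + 15/13)) - 1*(-4144) = -98*(3 + (-9*(-1/21) + 15*(1/13))) + 4144 = -98*(3 + (3/7 + 15/13)) + 4144 = -98*(3 + 144/91) + 4144 = -98*417/91 + 4144 = -5838/13 + 4144 = 48034/13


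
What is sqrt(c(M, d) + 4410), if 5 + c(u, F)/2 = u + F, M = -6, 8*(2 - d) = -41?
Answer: sqrt(17609)/2 ≈ 66.349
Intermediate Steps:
d = 57/8 (d = 2 - 1/8*(-41) = 2 + 41/8 = 57/8 ≈ 7.1250)
c(u, F) = -10 + 2*F + 2*u (c(u, F) = -10 + 2*(u + F) = -10 + 2*(F + u) = -10 + (2*F + 2*u) = -10 + 2*F + 2*u)
sqrt(c(M, d) + 4410) = sqrt((-10 + 2*(57/8) + 2*(-6)) + 4410) = sqrt((-10 + 57/4 - 12) + 4410) = sqrt(-31/4 + 4410) = sqrt(17609/4) = sqrt(17609)/2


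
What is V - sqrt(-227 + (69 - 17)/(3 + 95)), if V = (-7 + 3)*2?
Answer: -8 - 9*I*sqrt(137)/7 ≈ -8.0 - 15.049*I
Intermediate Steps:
V = -8 (V = -4*2 = -8)
V - sqrt(-227 + (69 - 17)/(3 + 95)) = -8 - sqrt(-227 + (69 - 17)/(3 + 95)) = -8 - sqrt(-227 + 52/98) = -8 - sqrt(-227 + 52*(1/98)) = -8 - sqrt(-227 + 26/49) = -8 - sqrt(-11097/49) = -8 - 9*I*sqrt(137)/7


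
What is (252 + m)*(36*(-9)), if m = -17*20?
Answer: 28512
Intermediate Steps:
m = -340
(252 + m)*(36*(-9)) = (252 - 340)*(36*(-9)) = -88*(-324) = 28512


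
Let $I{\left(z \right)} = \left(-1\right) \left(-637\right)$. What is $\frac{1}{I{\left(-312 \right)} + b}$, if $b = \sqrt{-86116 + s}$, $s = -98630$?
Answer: $\frac{637}{590515} - \frac{i \sqrt{184746}}{590515} \approx 0.0010787 - 0.00072787 i$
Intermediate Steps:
$I{\left(z \right)} = 637$
$b = i \sqrt{184746}$ ($b = \sqrt{-86116 - 98630} = \sqrt{-184746} = i \sqrt{184746} \approx 429.82 i$)
$\frac{1}{I{\left(-312 \right)} + b} = \frac{1}{637 + i \sqrt{184746}}$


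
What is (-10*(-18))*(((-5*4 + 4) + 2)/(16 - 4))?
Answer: -210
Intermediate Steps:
(-10*(-18))*(((-5*4 + 4) + 2)/(16 - 4)) = 180*(((-20 + 4) + 2)/12) = 180*((-16 + 2)*(1/12)) = 180*(-14*1/12) = 180*(-7/6) = -210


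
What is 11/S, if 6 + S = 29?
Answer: 11/23 ≈ 0.47826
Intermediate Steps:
S = 23 (S = -6 + 29 = 23)
11/S = 11/23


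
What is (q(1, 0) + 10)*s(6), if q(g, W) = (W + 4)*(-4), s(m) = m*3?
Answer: -108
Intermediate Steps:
s(m) = 3*m
q(g, W) = -16 - 4*W (q(g, W) = (4 + W)*(-4) = -16 - 4*W)
(q(1, 0) + 10)*s(6) = ((-16 - 4*0) + 10)*(3*6) = ((-16 + 0) + 10)*18 = (-16 + 10)*18 = -6*18 = -108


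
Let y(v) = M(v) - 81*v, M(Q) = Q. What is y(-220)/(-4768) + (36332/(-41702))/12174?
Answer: -69807373717/18911085513 ≈ -3.6913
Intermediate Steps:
y(v) = -80*v (y(v) = v - 81*v = -80*v)
y(-220)/(-4768) + (36332/(-41702))/12174 = -80*(-220)/(-4768) + (36332/(-41702))/12174 = 17600*(-1/4768) + (36332*(-1/41702))*(1/12174) = -550/149 - 18166/20851*1/12174 = -550/149 - 9083/126920037 = -69807373717/18911085513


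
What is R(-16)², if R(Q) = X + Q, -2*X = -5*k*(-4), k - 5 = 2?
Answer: 7396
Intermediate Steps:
k = 7 (k = 5 + 2 = 7)
X = -70 (X = -(-5*7)*(-4)/2 = -(-35)*(-4)/2 = -½*140 = -70)
R(Q) = -70 + Q
R(-16)² = (-70 - 16)² = (-86)² = 7396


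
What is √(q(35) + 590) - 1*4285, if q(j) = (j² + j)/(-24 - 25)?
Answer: -4285 + 5*√1106/7 ≈ -4261.2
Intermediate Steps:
q(j) = -j/49 - j²/49 (q(j) = (j + j²)/(-49) = (j + j²)*(-1/49) = -j/49 - j²/49)
√(q(35) + 590) - 1*4285 = √(-1/49*35*(1 + 35) + 590) - 1*4285 = √(-1/49*35*36 + 590) - 4285 = √(-180/7 + 590) - 4285 = √(3950/7) - 4285 = 5*√1106/7 - 4285 = -4285 + 5*√1106/7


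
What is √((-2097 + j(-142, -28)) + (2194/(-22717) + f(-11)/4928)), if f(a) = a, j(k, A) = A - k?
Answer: I*√3209389034237183/1272152 ≈ 44.532*I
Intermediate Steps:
√((-2097 + j(-142, -28)) + (2194/(-22717) + f(-11)/4928)) = √((-2097 + (-28 - 1*(-142))) + (2194/(-22717) - 11/4928)) = √((-2097 + (-28 + 142)) + (2194*(-1/22717) - 11*1/4928)) = √((-2097 + 114) + (-2194/22717 - 1/448)) = √(-1983 - 1005629/10177216) = √(-20182424957/10177216) = I*√3209389034237183/1272152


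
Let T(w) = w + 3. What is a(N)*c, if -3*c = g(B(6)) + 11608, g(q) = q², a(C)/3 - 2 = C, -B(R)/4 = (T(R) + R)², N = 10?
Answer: -9859296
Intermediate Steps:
T(w) = 3 + w
B(R) = -4*(3 + 2*R)² (B(R) = -4*((3 + R) + R)² = -4*(3 + 2*R)²)
a(C) = 6 + 3*C
c = -821608/3 (c = -((-4*(3 + 2*6)²)² + 11608)/3 = -((-4*(3 + 12)²)² + 11608)/3 = -((-4*15²)² + 11608)/3 = -((-4*225)² + 11608)/3 = -((-900)² + 11608)/3 = -(810000 + 11608)/3 = -⅓*821608 = -821608/3 ≈ -2.7387e+5)
a(N)*c = (6 + 3*10)*(-821608/3) = (6 + 30)*(-821608/3) = 36*(-821608/3) = -9859296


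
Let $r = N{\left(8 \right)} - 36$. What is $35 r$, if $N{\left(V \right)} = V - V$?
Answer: $-1260$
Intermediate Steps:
$N{\left(V \right)} = 0$
$r = -36$ ($r = 0 - 36 = -36$)
$35 r = 35 \left(-36\right) = -1260$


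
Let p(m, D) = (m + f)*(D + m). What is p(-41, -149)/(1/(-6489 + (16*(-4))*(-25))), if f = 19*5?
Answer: 50161140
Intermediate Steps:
f = 95
p(m, D) = (95 + m)*(D + m) (p(m, D) = (m + 95)*(D + m) = (95 + m)*(D + m))
p(-41, -149)/(1/(-6489 + (16*(-4))*(-25))) = ((-41)**2 + 95*(-149) + 95*(-41) - 149*(-41))/(1/(-6489 + (16*(-4))*(-25))) = (1681 - 14155 - 3895 + 6109)/(1/(-6489 - 64*(-25))) = -10260/(1/(-6489 + 1600)) = -10260/(1/(-4889)) = -10260/(-1/4889) = -10260*(-4889) = 50161140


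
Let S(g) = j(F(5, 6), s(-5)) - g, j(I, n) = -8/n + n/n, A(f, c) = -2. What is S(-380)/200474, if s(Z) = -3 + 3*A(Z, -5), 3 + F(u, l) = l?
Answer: 3437/1804266 ≈ 0.0019049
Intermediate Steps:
F(u, l) = -3 + l
s(Z) = -9 (s(Z) = -3 + 3*(-2) = -3 - 6 = -9)
j(I, n) = 1 - 8/n (j(I, n) = -8/n + 1 = 1 - 8/n)
S(g) = 17/9 - g (S(g) = (-8 - 9)/(-9) - g = -1/9*(-17) - g = 17/9 - g)
S(-380)/200474 = (17/9 - 1*(-380))/200474 = (17/9 + 380)*(1/200474) = (3437/9)*(1/200474) = 3437/1804266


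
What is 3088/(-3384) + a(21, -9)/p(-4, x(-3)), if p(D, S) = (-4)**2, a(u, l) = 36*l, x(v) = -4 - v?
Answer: -35807/1692 ≈ -21.163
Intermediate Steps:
p(D, S) = 16
3088/(-3384) + a(21, -9)/p(-4, x(-3)) = 3088/(-3384) + (36*(-9))/16 = 3088*(-1/3384) - 324*1/16 = -386/423 - 81/4 = -35807/1692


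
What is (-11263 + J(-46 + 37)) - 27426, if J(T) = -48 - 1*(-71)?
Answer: -38666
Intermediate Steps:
J(T) = 23 (J(T) = -48 + 71 = 23)
(-11263 + J(-46 + 37)) - 27426 = (-11263 + 23) - 27426 = -11240 - 27426 = -38666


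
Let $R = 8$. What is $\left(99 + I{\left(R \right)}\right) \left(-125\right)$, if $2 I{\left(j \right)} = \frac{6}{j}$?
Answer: $- \frac{99375}{8} \approx -12422.0$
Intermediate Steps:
$I{\left(j \right)} = \frac{3}{j}$ ($I{\left(j \right)} = \frac{6 \frac{1}{j}}{2} = \frac{3}{j}$)
$\left(99 + I{\left(R \right)}\right) \left(-125\right) = \left(99 + \frac{3}{8}\right) \left(-125\right) = \frac{795}{8} \left(-125\right) = - \frac{99375}{8}$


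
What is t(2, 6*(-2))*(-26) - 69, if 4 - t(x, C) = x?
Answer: -121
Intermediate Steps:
t(x, C) = 4 - x
t(2, 6*(-2))*(-26) - 69 = (4 - 1*2)*(-26) - 69 = (4 - 2)*(-26) - 69 = 2*(-26) - 69 = -52 - 69 = -121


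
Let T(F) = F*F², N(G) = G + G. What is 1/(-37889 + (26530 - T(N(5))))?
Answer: -1/12359 ≈ -8.0913e-5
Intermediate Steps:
N(G) = 2*G
T(F) = F³
1/(-37889 + (26530 - T(N(5)))) = 1/(-37889 + (26530 - (2*5)³)) = 1/(-37889 + (26530 - 1*10³)) = 1/(-37889 + (26530 - 1*1000)) = 1/(-37889 + (26530 - 1000)) = 1/(-37889 + 25530) = 1/(-12359) = -1/12359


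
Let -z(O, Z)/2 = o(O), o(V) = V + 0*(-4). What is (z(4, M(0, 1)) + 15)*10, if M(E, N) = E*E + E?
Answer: 70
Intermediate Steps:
M(E, N) = E + E² (M(E, N) = E² + E = E + E²)
o(V) = V (o(V) = V + 0 = V)
z(O, Z) = -2*O
(z(4, M(0, 1)) + 15)*10 = (-2*4 + 15)*10 = (-8 + 15)*10 = 7*10 = 70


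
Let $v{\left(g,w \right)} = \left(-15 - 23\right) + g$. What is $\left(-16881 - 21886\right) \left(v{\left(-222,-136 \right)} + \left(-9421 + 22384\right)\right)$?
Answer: $-492457201$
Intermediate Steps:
$v{\left(g,w \right)} = -38 + g$
$\left(-16881 - 21886\right) \left(v{\left(-222,-136 \right)} + \left(-9421 + 22384\right)\right) = \left(-16881 - 21886\right) \left(\left(-38 - 222\right) + \left(-9421 + 22384\right)\right) = - 38767 \left(-260 + 12963\right) = \left(-38767\right) 12703 = -492457201$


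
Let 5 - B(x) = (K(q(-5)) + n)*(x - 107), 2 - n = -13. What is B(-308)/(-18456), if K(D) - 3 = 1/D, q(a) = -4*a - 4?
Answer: -40005/98432 ≈ -0.40642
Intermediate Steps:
n = 15 (n = 2 - 1*(-13) = 2 + 13 = 15)
q(a) = -4 - 4*a
K(D) = 3 + 1/D
B(x) = 31003/16 - 289*x/16 (B(x) = 5 - ((3 + 1/(-4 - 4*(-5))) + 15)*(x - 107) = 5 - ((3 + 1/(-4 + 20)) + 15)*(-107 + x) = 5 - ((3 + 1/16) + 15)*(-107 + x) = 5 - (49/16 + 15)*(-107 + x) = 5 - 289*(-107 + x)/16 = 5 - (-30923/16 + 289*x/16) = 5 + (30923/16 - 289*x/16) = 31003/16 - 289*x/16)
B(-308)/(-18456) = (31003/16 - 289/16*(-308))/(-18456) = (31003/16 + 22253/4)*(-1/18456) = (120015/16)*(-1/18456) = -40005/98432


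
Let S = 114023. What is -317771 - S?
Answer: -431794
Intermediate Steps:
-317771 - S = -317771 - 1*114023 = -317771 - 114023 = -431794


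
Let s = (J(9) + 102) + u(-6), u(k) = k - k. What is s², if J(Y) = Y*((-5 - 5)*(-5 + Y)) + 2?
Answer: 65536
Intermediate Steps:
J(Y) = 2 + Y*(50 - 10*Y) (J(Y) = Y*(-10*(-5 + Y)) + 2 = Y*(50 - 10*Y) + 2 = 2 + Y*(50 - 10*Y))
u(k) = 0
s = -256 (s = ((2 - 10*9² + 50*9) + 102) + 0 = ((2 - 10*81 + 450) + 102) + 0 = ((2 - 810 + 450) + 102) + 0 = (-358 + 102) + 0 = -256 + 0 = -256)
s² = (-256)² = 65536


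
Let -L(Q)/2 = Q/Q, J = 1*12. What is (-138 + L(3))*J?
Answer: -1680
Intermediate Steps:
J = 12
L(Q) = -2 (L(Q) = -2*Q/Q = -2*1 = -2)
(-138 + L(3))*J = (-138 - 2)*12 = -140*12 = -1680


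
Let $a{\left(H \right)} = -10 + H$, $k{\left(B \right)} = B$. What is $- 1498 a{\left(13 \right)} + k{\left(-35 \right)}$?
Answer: $-4529$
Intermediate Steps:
$- 1498 a{\left(13 \right)} + k{\left(-35 \right)} = - 1498 \left(-10 + 13\right) - 35 = \left(-1498\right) 3 - 35 = -4494 - 35 = -4529$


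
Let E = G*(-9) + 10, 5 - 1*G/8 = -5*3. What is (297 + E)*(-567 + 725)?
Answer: -179014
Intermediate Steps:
G = 160 (G = 40 - (-40)*3 = 40 - 8*(-15) = 40 + 120 = 160)
E = -1430 (E = 160*(-9) + 10 = -1440 + 10 = -1430)
(297 + E)*(-567 + 725) = (297 - 1430)*(-567 + 725) = -1133*158 = -179014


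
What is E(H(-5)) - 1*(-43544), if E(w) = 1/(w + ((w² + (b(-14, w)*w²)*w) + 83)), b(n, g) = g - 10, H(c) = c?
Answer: 86130033/1978 ≈ 43544.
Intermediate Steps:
b(n, g) = -10 + g
E(w) = 1/(83 + w + w² + w³*(-10 + w)) (E(w) = 1/(w + ((w² + ((-10 + w)*w²)*w) + 83)) = 1/(w + ((w² + (w²*(-10 + w))*w) + 83)) = 1/(w + ((w² + w³*(-10 + w)) + 83)) = 1/(w + (83 + w² + w³*(-10 + w))) = 1/(83 + w + w² + w³*(-10 + w)))
E(H(-5)) - 1*(-43544) = 1/(83 - 5 + (-5)² + (-5)³*(-10 - 5)) - 1*(-43544) = 1/(83 - 5 + 25 - 125*(-15)) + 43544 = 1/(83 - 5 + 25 + 1875) + 43544 = 1/1978 + 43544 = 86130033/1978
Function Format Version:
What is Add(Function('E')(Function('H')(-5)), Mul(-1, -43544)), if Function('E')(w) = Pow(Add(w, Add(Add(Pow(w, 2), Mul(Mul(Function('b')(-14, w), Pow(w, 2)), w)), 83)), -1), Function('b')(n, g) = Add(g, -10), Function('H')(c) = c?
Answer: Rational(86130033, 1978) ≈ 43544.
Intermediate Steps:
Function('b')(n, g) = Add(-10, g)
Function('E')(w) = Pow(Add(83, w, Pow(w, 2), Mul(Pow(w, 3), Add(-10, w))), -1) (Function('E')(w) = Pow(Add(w, Add(Add(Pow(w, 2), Mul(Mul(Add(-10, w), Pow(w, 2)), w)), 83)), -1) = Pow(Add(w, Add(Add(Pow(w, 2), Mul(Mul(Pow(w, 2), Add(-10, w)), w)), 83)), -1) = Pow(Add(w, Add(Add(Pow(w, 2), Mul(Pow(w, 3), Add(-10, w))), 83)), -1) = Pow(Add(w, Add(83, Pow(w, 2), Mul(Pow(w, 3), Add(-10, w)))), -1) = Pow(Add(83, w, Pow(w, 2), Mul(Pow(w, 3), Add(-10, w))), -1))
Add(Function('E')(Function('H')(-5)), Mul(-1, -43544)) = Add(Pow(Add(83, -5, Pow(-5, 2), Mul(Pow(-5, 3), Add(-10, -5))), -1), Mul(-1, -43544)) = Add(Pow(Add(83, -5, 25, Mul(-125, -15)), -1), 43544) = Add(Pow(Add(83, -5, 25, 1875), -1), 43544) = Add(Pow(1978, -1), 43544) = Add(Rational(1, 1978), 43544) = Rational(86130033, 1978)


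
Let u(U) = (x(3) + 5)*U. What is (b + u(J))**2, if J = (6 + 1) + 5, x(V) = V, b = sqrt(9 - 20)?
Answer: (96 + I*sqrt(11))**2 ≈ 9205.0 + 636.79*I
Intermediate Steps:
b = I*sqrt(11) (b = sqrt(-11) = I*sqrt(11) ≈ 3.3166*I)
J = 12 (J = 7 + 5 = 12)
u(U) = 8*U (u(U) = (3 + 5)*U = 8*U)
(b + u(J))**2 = (I*sqrt(11) + 8*12)**2 = (I*sqrt(11) + 96)**2 = (96 + I*sqrt(11))**2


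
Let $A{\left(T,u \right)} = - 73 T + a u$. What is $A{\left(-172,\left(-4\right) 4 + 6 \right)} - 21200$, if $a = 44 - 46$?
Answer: $-8624$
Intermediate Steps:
$a = -2$
$A{\left(T,u \right)} = - 73 T - 2 u$
$A{\left(-172,\left(-4\right) 4 + 6 \right)} - 21200 = \left(\left(-73\right) \left(-172\right) - 2 \left(\left(-4\right) 4 + 6\right)\right) - 21200 = \left(12556 - 2 \left(-16 + 6\right)\right) - 21200 = \left(12556 - -20\right) - 21200 = \left(12556 + 20\right) - 21200 = 12576 - 21200 = -8624$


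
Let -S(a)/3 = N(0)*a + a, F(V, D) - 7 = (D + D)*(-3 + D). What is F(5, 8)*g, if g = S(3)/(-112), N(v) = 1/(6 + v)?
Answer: 261/32 ≈ 8.1563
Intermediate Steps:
F(V, D) = 7 + 2*D*(-3 + D) (F(V, D) = 7 + (D + D)*(-3 + D) = 7 + (2*D)*(-3 + D) = 7 + 2*D*(-3 + D))
S(a) = -7*a/2 (S(a) = -3*(a/(6 + 0) + a) = -3*(a/6 + a) = -7*a/2)
g = 3/32 (g = -7/2*3/(-112) = -21/2*(-1/112) = 3/32 ≈ 0.093750)
F(5, 8)*g = (7 - 6*8 + 2*8²)*(3/32) = (7 - 48 + 2*64)*(3/32) = (7 - 48 + 128)*(3/32) = 87*(3/32) = 261/32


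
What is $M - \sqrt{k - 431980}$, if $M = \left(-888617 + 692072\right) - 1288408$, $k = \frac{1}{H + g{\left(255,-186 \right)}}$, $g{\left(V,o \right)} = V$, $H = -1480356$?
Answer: $-1484953 - \frac{i \sqrt{946338141148908081}}{1480101} \approx -1.485 \cdot 10^{6} - 657.25 i$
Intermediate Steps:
$k = - \frac{1}{1480101}$ ($k = \frac{1}{-1480356 + 255} = \frac{1}{-1480101} = - \frac{1}{1480101} \approx -6.7563 \cdot 10^{-7}$)
$M = -1484953$ ($M = -196545 - 1288408 = -1484953$)
$M - \sqrt{k - 431980} = -1484953 - \sqrt{- \frac{1}{1480101} - 431980} = -1484953 - \sqrt{- \frac{639374029981}{1480101}} = -1484953 - \frac{i \sqrt{946338141148908081}}{1480101}$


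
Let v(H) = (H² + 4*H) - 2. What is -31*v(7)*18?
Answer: -41850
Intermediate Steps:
v(H) = -2 + H² + 4*H
-31*v(7)*18 = -31*(-2 + 7² + 4*7)*18 = -31*(-2 + 49 + 28)*18 = -31*75*18 = -2325*18 = -41850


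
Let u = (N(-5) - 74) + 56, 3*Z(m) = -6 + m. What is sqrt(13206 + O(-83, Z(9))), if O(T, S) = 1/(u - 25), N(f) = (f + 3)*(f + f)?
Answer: sqrt(6985951)/23 ≈ 114.92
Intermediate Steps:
N(f) = 2*f*(3 + f) (N(f) = (3 + f)*(2*f) = 2*f*(3 + f))
Z(m) = -2 + m/3 (Z(m) = (-6 + m)/3 = -2 + m/3)
u = 2 (u = (2*(-5)*(3 - 5) - 74) + 56 = (2*(-5)*(-2) - 74) + 56 = (20 - 74) + 56 = -54 + 56 = 2)
O(T, S) = -1/23 (O(T, S) = 1/(2 - 25) = 1/(-23) = -1/23)
sqrt(13206 + O(-83, Z(9))) = sqrt(13206 - 1/23) = sqrt(303737/23) = sqrt(6985951)/23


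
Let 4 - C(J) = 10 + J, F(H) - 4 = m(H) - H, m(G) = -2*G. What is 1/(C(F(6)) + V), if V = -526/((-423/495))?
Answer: 47/29306 ≈ 0.0016038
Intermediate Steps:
V = 28930/47 (V = -526/((-423*1/495)) = -526/(-47/55) = -526*(-55/47) = 28930/47 ≈ 615.53)
F(H) = 4 - 3*H (F(H) = 4 + (-2*H - H) = 4 - 3*H)
C(J) = -6 - J (C(J) = 4 - (10 + J) = 4 + (-10 - J) = -6 - J)
1/(C(F(6)) + V) = 1/((-6 - (4 - 3*6)) + 28930/47) = 1/((-6 - (4 - 18)) + 28930/47) = 1/((-6 - 1*(-14)) + 28930/47) = 1/((-6 + 14) + 28930/47) = 1/(8 + 28930/47) = 1/(29306/47) = 47/29306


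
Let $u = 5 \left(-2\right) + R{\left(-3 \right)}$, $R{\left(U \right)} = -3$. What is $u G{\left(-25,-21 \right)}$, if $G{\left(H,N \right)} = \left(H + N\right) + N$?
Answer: $871$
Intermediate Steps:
$G{\left(H,N \right)} = H + 2 N$
$u = -13$ ($u = 5 \left(-2\right) - 3 = -10 - 3 = -13$)
$u G{\left(-25,-21 \right)} = - 13 \left(-25 + 2 \left(-21\right)\right) = - 13 \left(-25 - 42\right) = \left(-13\right) \left(-67\right) = 871$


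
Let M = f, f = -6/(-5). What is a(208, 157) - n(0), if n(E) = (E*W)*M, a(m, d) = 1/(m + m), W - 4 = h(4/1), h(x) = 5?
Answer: 1/416 ≈ 0.0024038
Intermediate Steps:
f = 6/5 (f = -6*(-⅕) = 6/5 ≈ 1.2000)
M = 6/5 ≈ 1.2000
W = 9 (W = 4 + 5 = 9)
a(m, d) = 1/(2*m)
n(E) = 54*E/5 (n(E) = (E*9)*(6/5) = (9*E)*(6/5) = 54*E/5)
a(208, 157) - n(0) = (½)/208 - 54*0/5 = (½)*(1/208) - 1*0 = 1/416 + 0 = 1/416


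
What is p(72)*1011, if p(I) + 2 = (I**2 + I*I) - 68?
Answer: 10411278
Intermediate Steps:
p(I) = -70 + 2*I**2 (p(I) = -2 + ((I**2 + I*I) - 68) = -2 + ((I**2 + I**2) - 68) = -2 + (2*I**2 - 68) = -2 + (-68 + 2*I**2) = -70 + 2*I**2)
p(72)*1011 = (-70 + 2*72**2)*1011 = (-70 + 2*5184)*1011 = (-70 + 10368)*1011 = 10298*1011 = 10411278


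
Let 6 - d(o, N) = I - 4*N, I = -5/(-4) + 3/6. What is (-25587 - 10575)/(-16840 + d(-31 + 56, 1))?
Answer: 144648/67327 ≈ 2.1484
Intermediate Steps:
I = 7/4 (I = -5*(-¼) + 3*(⅙) = 5/4 + ½ = 7/4 ≈ 1.7500)
d(o, N) = 17/4 + 4*N (d(o, N) = 6 - (7/4 - 4*N) = 6 + (-7/4 + 4*N) = 17/4 + 4*N)
(-25587 - 10575)/(-16840 + d(-31 + 56, 1)) = (-25587 - 10575)/(-16840 + (17/4 + 4*1)) = -36162/(-16840 + (17/4 + 4)) = -36162/(-16840 + 33/4) = -36162/(-67327/4) = -36162*(-4/67327) = 144648/67327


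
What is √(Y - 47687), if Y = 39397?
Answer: I*√8290 ≈ 91.049*I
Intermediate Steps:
√(Y - 47687) = √(39397 - 47687) = √(-8290) = I*√8290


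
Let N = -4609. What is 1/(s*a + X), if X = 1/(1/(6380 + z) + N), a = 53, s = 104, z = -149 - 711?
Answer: 25441679/140234529128 ≈ 0.00018142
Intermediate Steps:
z = -860
X = -5520/25441679 (X = 1/(1/(6380 - 860) - 4609) = 1/(1/5520 - 4609) = 1/(-25441679/5520) = -5520/25441679 ≈ -0.00021697)
1/(s*a + X) = 1/(104*53 - 5520/25441679) = 1/(5512 - 5520/25441679) = 1/(140234529128/25441679) = 25441679/140234529128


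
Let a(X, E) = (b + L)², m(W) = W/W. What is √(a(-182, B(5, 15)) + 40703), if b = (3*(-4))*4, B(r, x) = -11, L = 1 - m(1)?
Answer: √43007 ≈ 207.38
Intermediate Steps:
m(W) = 1
L = 0 (L = 1 - 1*1 = 1 - 1 = 0)
b = -48 (b = -12*4 = -48)
a(X, E) = 2304 (a(X, E) = (-48 + 0)² = (-48)² = 2304)
√(a(-182, B(5, 15)) + 40703) = √(2304 + 40703) = √43007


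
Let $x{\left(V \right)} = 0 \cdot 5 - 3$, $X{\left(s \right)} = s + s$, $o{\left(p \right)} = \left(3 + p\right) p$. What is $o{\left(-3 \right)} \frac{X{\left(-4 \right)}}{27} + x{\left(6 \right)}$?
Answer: $-3$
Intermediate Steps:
$o{\left(p \right)} = p \left(3 + p\right)$
$X{\left(s \right)} = 2 s$
$x{\left(V \right)} = -3$ ($x{\left(V \right)} = 0 - 3 = -3$)
$o{\left(-3 \right)} \frac{X{\left(-4 \right)}}{27} + x{\left(6 \right)} = - 3 \left(3 - 3\right) \frac{2 \left(-4\right)}{27} - 3 = \left(-3\right) 0 \left(\left(-8\right) \frac{1}{27}\right) - 3 = 0 \left(- \frac{8}{27}\right) - 3 = 0 - 3 = -3$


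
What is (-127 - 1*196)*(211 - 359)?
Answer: 47804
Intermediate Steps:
(-127 - 1*196)*(211 - 359) = (-127 - 196)*(-148) = -323*(-148) = 47804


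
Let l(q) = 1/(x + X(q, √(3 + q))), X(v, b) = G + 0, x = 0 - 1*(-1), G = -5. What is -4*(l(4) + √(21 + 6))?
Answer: 1 - 12*√3 ≈ -19.785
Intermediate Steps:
x = 1 (x = 0 + 1 = 1)
X(v, b) = -5 (X(v, b) = -5 + 0 = -5)
l(q) = -¼ (l(q) = 1/(1 - 5) = 1/(-4) = -¼)
-4*(l(4) + √(21 + 6)) = -4*(-¼ + √(21 + 6)) = -4*(-¼ + √27) = -4*(-¼ + 3*√3) = 1 - 12*√3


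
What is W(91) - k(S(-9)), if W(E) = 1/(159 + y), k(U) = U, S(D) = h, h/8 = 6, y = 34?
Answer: -9263/193 ≈ -47.995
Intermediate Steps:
h = 48 (h = 8*6 = 48)
S(D) = 48
W(E) = 1/193 (W(E) = 1/(159 + 34) = 1/193)
W(91) - k(S(-9)) = 1/193 - 1*48 = 1/193 - 48 = -9263/193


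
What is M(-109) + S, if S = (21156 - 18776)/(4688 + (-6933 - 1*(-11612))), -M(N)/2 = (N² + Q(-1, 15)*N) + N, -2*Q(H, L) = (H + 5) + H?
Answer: -13152781/551 ≈ -23871.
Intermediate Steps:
Q(H, L) = -5/2 - H (Q(H, L) = -((H + 5) + H)/2 = -((5 + H) + H)/2 = -(5 + 2*H)/2 = -5/2 - H)
M(N) = N - 2*N² (M(N) = -2*((N² + (-5/2 - 1*(-1))*N) + N) = -2*((N² + (-5/2 + 1)*N) + N) = -2*((N² - 3*N/2) + N) = -2*(N² - N/2) = N - 2*N²)
S = 140/551 (S = 2380/(4688 + (-6933 + 11612)) = 2380/(4688 + 4679) = 2380/9367 = 2380*(1/9367) = 140/551 ≈ 0.25408)
M(-109) + S = -109*(1 - 2*(-109)) + 140/551 = -109*(1 + 218) + 140/551 = -109*219 + 140/551 = -23871 + 140/551 = -13152781/551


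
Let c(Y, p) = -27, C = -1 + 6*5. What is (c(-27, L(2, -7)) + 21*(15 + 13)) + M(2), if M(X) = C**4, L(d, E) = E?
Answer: 707842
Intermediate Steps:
C = 29 (C = -1 + 30 = 29)
M(X) = 707281 (M(X) = 29**4 = 707281)
(c(-27, L(2, -7)) + 21*(15 + 13)) + M(2) = (-27 + 21*(15 + 13)) + 707281 = (-27 + 21*28) + 707281 = (-27 + 588) + 707281 = 561 + 707281 = 707842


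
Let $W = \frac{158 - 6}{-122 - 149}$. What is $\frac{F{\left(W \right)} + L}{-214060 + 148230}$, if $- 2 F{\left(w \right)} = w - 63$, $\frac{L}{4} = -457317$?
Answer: $\frac{991446031}{35679860} \approx 27.787$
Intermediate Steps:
$L = -1829268$ ($L = 4 \left(-457317\right) = -1829268$)
$W = - \frac{152}{271}$ ($W = \frac{152}{-271} = 152 \left(- \frac{1}{271}\right) = - \frac{152}{271} \approx -0.56089$)
$F{\left(w \right)} = \frac{63}{2} - \frac{w}{2}$ ($F{\left(w \right)} = - \frac{w - 63}{2} = - \frac{-63 + w}{2} = \frac{63}{2} - \frac{w}{2}$)
$\frac{F{\left(W \right)} + L}{-214060 + 148230} = \frac{\left(\frac{63}{2} - - \frac{76}{271}\right) - 1829268}{-214060 + 148230} = \frac{\left(\frac{63}{2} + \frac{76}{271}\right) - 1829268}{-65830} = \left(\frac{17225}{542} - 1829268\right) \left(- \frac{1}{65830}\right) = \left(- \frac{991446031}{542}\right) \left(- \frac{1}{65830}\right) = \frac{991446031}{35679860}$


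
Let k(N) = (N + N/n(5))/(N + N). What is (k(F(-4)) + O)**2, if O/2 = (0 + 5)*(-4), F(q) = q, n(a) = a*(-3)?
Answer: 351649/225 ≈ 1562.9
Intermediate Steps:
n(a) = -3*a
k(N) = 7/15 (k(N) = (N + N/((-3*5)))/(N + N) = (N + N/(-15))/((2*N)) = (N + N*(-1/15))*(1/(2*N)) = (N - N/15)*(1/(2*N)) = (14*N/15)*(1/(2*N)) = 7/15)
O = -40 (O = 2*((0 + 5)*(-4)) = 2*(5*(-4)) = 2*(-20) = -40)
(k(F(-4)) + O)**2 = (7/15 - 40)**2 = (-593/15)**2 = 351649/225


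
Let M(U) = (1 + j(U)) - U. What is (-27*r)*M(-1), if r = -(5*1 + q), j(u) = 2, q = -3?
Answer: 216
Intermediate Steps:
M(U) = 3 - U (M(U) = (1 + 2) - U = 3 - U)
r = -2 (r = -(5*1 - 3) = -(5 - 3) = -1*2 = -2)
(-27*r)*M(-1) = (-27*(-2))*(3 - 1*(-1)) = 54*(3 + 1) = 54*4 = 216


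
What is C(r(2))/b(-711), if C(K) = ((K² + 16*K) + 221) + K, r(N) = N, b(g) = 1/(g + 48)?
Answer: -171717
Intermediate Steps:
b(g) = 1/(48 + g)
C(K) = 221 + K² + 17*K (C(K) = (221 + K² + 16*K) + K = 221 + K² + 17*K)
C(r(2))/b(-711) = (221 + 2² + 17*2)/(1/(48 - 711)) = (221 + 4 + 34)/(1/(-663)) = 259/(-1/663) = 259*(-663) = -171717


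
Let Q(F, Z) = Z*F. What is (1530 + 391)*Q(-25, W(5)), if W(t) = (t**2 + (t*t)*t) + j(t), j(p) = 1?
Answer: -7251775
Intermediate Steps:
W(t) = 1 + t**2 + t**3 (W(t) = (t**2 + (t*t)*t) + 1 = (t**2 + t**2*t) + 1 = (t**2 + t**3) + 1 = 1 + t**2 + t**3)
Q(F, Z) = F*Z
(1530 + 391)*Q(-25, W(5)) = (1530 + 391)*(-25*(1 + 5**2 + 5**3)) = 1921*(-25*(1 + 25 + 125)) = 1921*(-25*151) = 1921*(-3775) = -7251775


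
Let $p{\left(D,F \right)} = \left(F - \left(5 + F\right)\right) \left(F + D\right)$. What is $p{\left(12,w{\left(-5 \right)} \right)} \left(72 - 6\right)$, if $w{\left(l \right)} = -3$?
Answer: $-2970$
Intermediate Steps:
$p{\left(D,F \right)} = - 5 D - 5 F$ ($p{\left(D,F \right)} = - 5 \left(D + F\right) = - 5 D - 5 F$)
$p{\left(12,w{\left(-5 \right)} \right)} \left(72 - 6\right) = \left(\left(-5\right) 12 - -15\right) \left(72 - 6\right) = \left(-60 + 15\right) 66 = \left(-45\right) 66 = -2970$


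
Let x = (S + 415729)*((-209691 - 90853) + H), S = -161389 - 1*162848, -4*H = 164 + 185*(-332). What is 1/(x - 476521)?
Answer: -1/26096739681 ≈ -3.8319e-11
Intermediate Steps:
H = 15314 (H = -(164 + 185*(-332))/4 = -(164 - 61420)/4 = -¼*(-61256) = 15314)
S = -324237 (S = -161389 - 162848 = -324237)
x = -26096263160 (x = (-324237 + 415729)*((-209691 - 90853) + 15314) = 91492*(-300544 + 15314) = 91492*(-285230) = -26096263160)
1/(x - 476521) = 1/(-26096263160 - 476521) = 1/(-26096739681) = -1/26096739681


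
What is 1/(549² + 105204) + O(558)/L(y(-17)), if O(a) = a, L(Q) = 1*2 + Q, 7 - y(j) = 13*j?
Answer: 22688582/9351915 ≈ 2.4261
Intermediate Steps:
y(j) = 7 - 13*j
L(Q) = 2 + Q
1/(549² + 105204) + O(558)/L(y(-17)) = 1/(549² + 105204) + 558/(2 + (7 - 13*(-17))) = 1/(301401 + 105204) + 558/(2 + (7 + 221)) = 1/406605 + 558/(2 + 228) = 1/406605 + 558/230 = 1/406605 + 558*(1/230) = 1/406605 + 279/115 = 22688582/9351915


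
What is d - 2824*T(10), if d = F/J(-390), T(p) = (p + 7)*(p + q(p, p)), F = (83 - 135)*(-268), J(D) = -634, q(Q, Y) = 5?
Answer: -228285008/317 ≈ -7.2014e+5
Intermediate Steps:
F = 13936 (F = -52*(-268) = 13936)
T(p) = (5 + p)*(7 + p) (T(p) = (p + 7)*(p + 5) = (7 + p)*(5 + p) = (5 + p)*(7 + p))
d = -6968/317 (d = 13936/(-634) = 13936*(-1/634) = -6968/317 ≈ -21.981)
d - 2824*T(10) = -6968/317 - 2824*(35 + 10**2 + 12*10) = -6968/317 - 2824*(35 + 100 + 120) = -6968/317 - 2824*255 = -6968/317 - 720120 = -228285008/317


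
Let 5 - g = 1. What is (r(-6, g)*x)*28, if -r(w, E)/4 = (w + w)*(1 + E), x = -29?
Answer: -194880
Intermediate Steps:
g = 4 (g = 5 - 1*1 = 5 - 1 = 4)
r(w, E) = -8*w*(1 + E) (r(w, E) = -4*(w + w)*(1 + E) = -4*2*w*(1 + E) = -8*w*(1 + E))
(r(-6, g)*x)*28 = (-8*(-6)*(1 + 4)*(-29))*28 = (-8*(-6)*5*(-29))*28 = (240*(-29))*28 = -6960*28 = -194880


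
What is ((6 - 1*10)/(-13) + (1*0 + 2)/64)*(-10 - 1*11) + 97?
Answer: 37391/416 ≈ 89.882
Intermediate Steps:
((6 - 1*10)/(-13) + (1*0 + 2)/64)*(-10 - 1*11) + 97 = ((6 - 10)*(-1/13) + (0 + 2)*(1/64))*(-10 - 11) + 97 = (-4*(-1/13) + 2*(1/64))*(-21) + 97 = (4/13 + 1/32)*(-21) + 97 = (141/416)*(-21) + 97 = -2961/416 + 97 = 37391/416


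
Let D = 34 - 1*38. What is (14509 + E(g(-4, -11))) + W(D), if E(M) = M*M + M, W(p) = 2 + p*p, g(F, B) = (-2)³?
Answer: 14583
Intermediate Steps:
g(F, B) = -8
D = -4 (D = 34 - 38 = -4)
W(p) = 2 + p²
E(M) = M + M² (E(M) = M² + M = M + M²)
(14509 + E(g(-4, -11))) + W(D) = (14509 - 8*(1 - 8)) + (2 + (-4)²) = (14509 - 8*(-7)) + (2 + 16) = (14509 + 56) + 18 = 14565 + 18 = 14583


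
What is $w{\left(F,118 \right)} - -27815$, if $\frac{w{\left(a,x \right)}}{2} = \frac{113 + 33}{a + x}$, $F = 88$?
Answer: $\frac{2865091}{103} \approx 27816.0$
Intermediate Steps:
$w{\left(a,x \right)} = \frac{292}{a + x}$ ($w{\left(a,x \right)} = 2 \frac{113 + 33}{a + x} = 2 \frac{146}{a + x} = \frac{292}{a + x}$)
$w{\left(F,118 \right)} - -27815 = \frac{292}{88 + 118} - -27815 = \frac{292}{206} + 27815 = 292 \cdot \frac{1}{206} + 27815 = \frac{146}{103} + 27815 = \frac{2865091}{103}$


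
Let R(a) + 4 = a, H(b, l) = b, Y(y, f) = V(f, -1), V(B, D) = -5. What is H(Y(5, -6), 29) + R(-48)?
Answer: -57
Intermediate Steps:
Y(y, f) = -5
R(a) = -4 + a
H(Y(5, -6), 29) + R(-48) = -5 + (-4 - 48) = -5 - 52 = -57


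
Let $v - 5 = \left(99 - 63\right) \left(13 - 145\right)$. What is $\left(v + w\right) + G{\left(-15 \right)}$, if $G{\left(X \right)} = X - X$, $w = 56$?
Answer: $-4691$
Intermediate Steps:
$G{\left(X \right)} = 0$
$v = -4747$ ($v = 5 + \left(99 - 63\right) \left(13 - 145\right) = 5 + 36 \left(-132\right) = 5 - 4752 = -4747$)
$\left(v + w\right) + G{\left(-15 \right)} = \left(-4747 + 56\right) + 0 = -4691 + 0 = -4691$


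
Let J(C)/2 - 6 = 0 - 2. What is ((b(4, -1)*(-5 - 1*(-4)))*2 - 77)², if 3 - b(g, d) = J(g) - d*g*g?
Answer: 1225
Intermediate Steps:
J(C) = 8 (J(C) = 12 + 2*(0 - 2) = 12 + 2*(-2) = 12 - 4 = 8)
b(g, d) = -5 + d*g² (b(g, d) = 3 - (8 - d*g*g) = 3 - (8 - d*g²) = 3 + (-8 + d*g²) = -5 + d*g²)
((b(4, -1)*(-5 - 1*(-4)))*2 - 77)² = (((-5 - 1*4²)*(-5 - 1*(-4)))*2 - 77)² = (((-5 - 1*16)*(-5 + 4))*2 - 77)² = (((-5 - 16)*(-1))*2 - 77)² = (-21*(-1)*2 - 77)² = (21*2 - 77)² = (42 - 77)² = (-35)² = 1225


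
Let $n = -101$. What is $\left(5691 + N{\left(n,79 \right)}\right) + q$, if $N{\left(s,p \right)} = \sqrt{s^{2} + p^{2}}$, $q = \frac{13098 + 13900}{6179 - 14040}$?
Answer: $\frac{44709953}{7861} + \sqrt{16442} \approx 5815.8$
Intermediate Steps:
$q = - \frac{26998}{7861}$ ($q = \frac{26998}{-7861} = 26998 \left(- \frac{1}{7861}\right) = - \frac{26998}{7861} \approx -3.4344$)
$N{\left(s,p \right)} = \sqrt{p^{2} + s^{2}}$
$\left(5691 + N{\left(n,79 \right)}\right) + q = \left(5691 + \sqrt{79^{2} + \left(-101\right)^{2}}\right) - \frac{26998}{7861} = \left(5691 + \sqrt{6241 + 10201}\right) - \frac{26998}{7861} = \left(5691 + \sqrt{16442}\right) - \frac{26998}{7861} = \frac{44709953}{7861} + \sqrt{16442}$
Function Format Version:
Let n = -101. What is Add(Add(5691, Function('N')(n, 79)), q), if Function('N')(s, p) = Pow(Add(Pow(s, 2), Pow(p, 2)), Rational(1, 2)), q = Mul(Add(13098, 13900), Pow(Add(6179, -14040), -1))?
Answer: Add(Rational(44709953, 7861), Pow(16442, Rational(1, 2))) ≈ 5815.8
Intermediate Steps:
q = Rational(-26998, 7861) (q = Mul(26998, Pow(-7861, -1)) = Mul(26998, Rational(-1, 7861)) = Rational(-26998, 7861) ≈ -3.4344)
Function('N')(s, p) = Pow(Add(Pow(p, 2), Pow(s, 2)), Rational(1, 2))
Add(Add(5691, Function('N')(n, 79)), q) = Add(Add(5691, Pow(Add(Pow(79, 2), Pow(-101, 2)), Rational(1, 2))), Rational(-26998, 7861)) = Add(Add(5691, Pow(Add(6241, 10201), Rational(1, 2))), Rational(-26998, 7861)) = Add(Add(5691, Pow(16442, Rational(1, 2))), Rational(-26998, 7861)) = Add(Rational(44709953, 7861), Pow(16442, Rational(1, 2)))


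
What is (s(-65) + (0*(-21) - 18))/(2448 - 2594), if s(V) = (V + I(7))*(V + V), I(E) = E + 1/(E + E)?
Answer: -52589/1022 ≈ -51.457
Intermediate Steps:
I(E) = E + 1/(2*E)
s(V) = 2*V*(99/14 + V) (s(V) = (V + (7 + (1/2)/7))*(V + V) = (V + (7 + (1/2)*(1/7)))*(2*V) = (V + (7 + 1/14))*(2*V) = (V + 99/14)*(2*V) = (99/14 + V)*(2*V) = 2*V*(99/14 + V))
(s(-65) + (0*(-21) - 18))/(2448 - 2594) = ((1/7)*(-65)*(99 + 14*(-65)) + (0*(-21) - 18))/(2448 - 2594) = ((1/7)*(-65)*(99 - 910) + (0 - 18))/(-146) = ((1/7)*(-65)*(-811) - 18)*(-1/146) = (52715/7 - 18)*(-1/146) = (52589/7)*(-1/146) = -52589/1022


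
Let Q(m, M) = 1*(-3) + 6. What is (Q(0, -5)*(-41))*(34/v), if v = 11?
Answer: -4182/11 ≈ -380.18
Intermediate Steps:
Q(m, M) = 3 (Q(m, M) = -3 + 6 = 3)
(Q(0, -5)*(-41))*(34/v) = (3*(-41))*(34/11) = -4182/11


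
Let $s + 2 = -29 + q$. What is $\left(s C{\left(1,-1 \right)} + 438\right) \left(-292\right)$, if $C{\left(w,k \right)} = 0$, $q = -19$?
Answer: $-127896$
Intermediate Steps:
$s = -50$ ($s = -2 - 48 = -50$)
$\left(s C{\left(1,-1 \right)} + 438\right) \left(-292\right) = \left(\left(-50\right) 0 + 438\right) \left(-292\right) = \left(0 + 438\right) \left(-292\right) = 438 \left(-292\right) = -127896$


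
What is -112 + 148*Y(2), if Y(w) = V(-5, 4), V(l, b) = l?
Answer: -852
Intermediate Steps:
Y(w) = -5
-112 + 148*Y(2) = -112 + 148*(-5) = -112 - 740 = -852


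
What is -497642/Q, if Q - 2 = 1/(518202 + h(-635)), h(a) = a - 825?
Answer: -257152522364/1033485 ≈ -2.4882e+5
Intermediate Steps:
h(a) = -825 + a
Q = 1033485/516742 (Q = 2 + 1/(518202 + (-825 - 635)) = 2 + 1/(518202 - 1460) = 2 + 1/516742 = 1033485/516742 ≈ 2.0000)
-497642/Q = -497642/1033485/516742 = -497642*516742/1033485 = -257152522364/1033485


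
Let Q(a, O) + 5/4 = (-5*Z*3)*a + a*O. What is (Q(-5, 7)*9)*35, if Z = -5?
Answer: -518175/4 ≈ -1.2954e+5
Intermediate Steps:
Q(a, O) = -5/4 + 75*a + O*a (Q(a, O) = -5/4 + ((-5*(-5)*3)*a + a*O) = -5/4 + ((25*3)*a + O*a) = -5/4 + (75*a + O*a) = -5/4 + 75*a + O*a)
(Q(-5, 7)*9)*35 = ((-5/4 + 75*(-5) + 7*(-5))*9)*35 = ((-5/4 - 375 - 35)*9)*35 = -1645/4*9*35 = -14805/4*35 = -518175/4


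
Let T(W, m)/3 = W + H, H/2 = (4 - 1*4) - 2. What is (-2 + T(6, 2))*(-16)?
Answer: -64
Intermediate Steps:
H = -4 (H = 2*((4 - 1*4) - 2) = 2*((4 - 4) - 2) = 2*(0 - 2) = 2*(-2) = -4)
T(W, m) = -12 + 3*W (T(W, m) = 3*(W - 4) = 3*(-4 + W) = -12 + 3*W)
(-2 + T(6, 2))*(-16) = (-2 + (-12 + 3*6))*(-16) = (-2 + (-12 + 18))*(-16) = (-2 + 6)*(-16) = 4*(-16) = -64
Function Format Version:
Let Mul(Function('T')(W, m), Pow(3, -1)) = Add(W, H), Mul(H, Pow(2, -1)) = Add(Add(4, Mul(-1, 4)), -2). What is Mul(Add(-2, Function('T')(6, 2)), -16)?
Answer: -64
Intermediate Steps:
H = -4 (H = Mul(2, Add(Add(4, Mul(-1, 4)), -2)) = Mul(2, Add(Add(4, -4), -2)) = Mul(2, Add(0, -2)) = Mul(2, -2) = -4)
Function('T')(W, m) = Add(-12, Mul(3, W)) (Function('T')(W, m) = Mul(3, Add(W, -4)) = Mul(3, Add(-4, W)) = Add(-12, Mul(3, W)))
Mul(Add(-2, Function('T')(6, 2)), -16) = Mul(Add(-2, Add(-12, Mul(3, 6))), -16) = Mul(Add(-2, Add(-12, 18)), -16) = Mul(Add(-2, 6), -16) = Mul(4, -16) = -64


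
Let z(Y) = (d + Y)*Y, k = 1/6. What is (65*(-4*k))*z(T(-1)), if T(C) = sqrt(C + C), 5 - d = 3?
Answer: 260/3 - 260*I*sqrt(2)/3 ≈ 86.667 - 122.57*I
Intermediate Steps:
k = 1/6 ≈ 0.16667
d = 2 (d = 5 - 1*3 = 5 - 3 = 2)
T(C) = sqrt(2)*sqrt(C) (T(C) = sqrt(2*C) = sqrt(2)*sqrt(C))
z(Y) = Y*(2 + Y) (z(Y) = (2 + Y)*Y = Y*(2 + Y))
(65*(-4*k))*z(T(-1)) = (65*(-4*1/6))*((sqrt(2)*sqrt(-1))*(2 + sqrt(2)*sqrt(-1))) = (65*(-2/3))*((sqrt(2)*I)*(2 + sqrt(2)*I)) = -130*I*sqrt(2)*(2 + I*sqrt(2))/3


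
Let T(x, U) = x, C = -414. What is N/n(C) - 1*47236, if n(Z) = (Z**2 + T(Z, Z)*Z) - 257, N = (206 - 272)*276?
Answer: -16180001476/342535 ≈ -47236.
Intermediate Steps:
N = -18216 (N = -66*276 = -18216)
n(Z) = -257 + 2*Z**2 (n(Z) = (Z**2 + Z*Z) - 257 = (Z**2 + Z**2) - 257 = 2*Z**2 - 257 = -257 + 2*Z**2)
N/n(C) - 1*47236 = -18216/(-257 + 2*(-414)**2) - 1*47236 = -18216/(-257 + 2*171396) - 47236 = -18216/(-257 + 342792) - 47236 = -18216/342535 - 47236 = -16180001476/342535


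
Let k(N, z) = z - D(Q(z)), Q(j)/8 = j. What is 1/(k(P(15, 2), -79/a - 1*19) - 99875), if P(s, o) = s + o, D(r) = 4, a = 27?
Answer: -27/2697325 ≈ -1.0010e-5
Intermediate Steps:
Q(j) = 8*j
P(s, o) = o + s
k(N, z) = -4 + z (k(N, z) = z - 1*4 = z - 4 = -4 + z)
1/(k(P(15, 2), -79/a - 1*19) - 99875) = 1/((-4 + (-79/27 - 1*19)) - 99875) = 1/((-4 + (-79*1/27 - 19)) - 99875) = 1/((-4 + (-79/27 - 19)) - 99875) = 1/((-4 - 592/27) - 99875) = 1/(-700/27 - 99875) = 1/(-2697325/27) = -27/2697325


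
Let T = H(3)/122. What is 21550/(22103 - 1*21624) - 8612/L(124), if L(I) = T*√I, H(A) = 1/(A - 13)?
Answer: 21550/479 + 5253320*√31/31 ≈ 9.4357e+5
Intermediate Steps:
H(A) = 1/(-13 + A)
T = -1/1220 (T = 1/((-13 + 3)*122) = (1/122)/(-10) = -⅒*1/122 = -1/1220 ≈ -0.00081967)
L(I) = -√I/1220
21550/(22103 - 1*21624) - 8612/L(124) = 21550/(22103 - 1*21624) - 8612*(-610*√31/31) = 21550/(22103 - 21624) - 8612*(-610*√31/31) = 21550/479 - 8612*(-610*√31/31) = 21550*(1/479) - (-5253320)*√31/31 = 21550/479 + 5253320*√31/31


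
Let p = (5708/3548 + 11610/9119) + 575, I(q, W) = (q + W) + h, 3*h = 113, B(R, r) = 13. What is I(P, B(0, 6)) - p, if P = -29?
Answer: -13496930629/24265659 ≈ -556.21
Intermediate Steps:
h = 113/3 (h = (⅓)*113 = 113/3 ≈ 37.667)
I(q, W) = 113/3 + W + q (I(q, W) = (q + W) + 113/3 = (W + q) + 113/3 = 113/3 + W + q)
p = 4674228858/8088553 (p = (5708*(1/3548) + 11610*(1/9119)) + 575 = (1427/887 + 11610/9119) + 575 = 23310883/8088553 + 575 = 4674228858/8088553 ≈ 577.88)
I(P, B(0, 6)) - p = (113/3 + 13 - 29) - 1*4674228858/8088553 = 65/3 - 4674228858/8088553 = -13496930629/24265659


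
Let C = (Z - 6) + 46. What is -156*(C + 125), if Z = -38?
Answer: -19812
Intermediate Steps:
C = 2 (C = (-38 - 6) + 46 = -44 + 46 = 2)
-156*(C + 125) = -156*(2 + 125) = -156*127 = -19812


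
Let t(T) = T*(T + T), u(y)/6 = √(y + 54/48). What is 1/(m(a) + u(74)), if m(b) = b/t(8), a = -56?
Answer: 112/692303 + 384*√1202/692303 ≈ 0.019392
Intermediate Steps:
u(y) = 6*√(9/8 + y) (u(y) = 6*√(y + 54/48) = 6*√(y + 54*(1/48)) = 6*√(y + 9/8) = 6*√(9/8 + y))
t(T) = 2*T² (t(T) = T*(2*T) = 2*T²)
m(b) = b/128 (m(b) = b/((2*8²)) = b/((2*64)) = b/128)
1/(m(a) + u(74)) = 1/((1/128)*(-56) + 3*√(18 + 16*74)/2) = 1/(-7/16 + 3*√(18 + 1184)/2) = 1/(-7/16 + 3*√1202/2)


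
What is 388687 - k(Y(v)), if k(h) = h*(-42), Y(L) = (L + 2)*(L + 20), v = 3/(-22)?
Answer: 94438511/242 ≈ 3.9024e+5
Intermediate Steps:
v = -3/22 (v = 3*(-1/22) = -3/22 ≈ -0.13636)
Y(L) = (2 + L)*(20 + L)
k(h) = -42*h
388687 - k(Y(v)) = 388687 - (-42)*(40 + (-3/22)² + 22*(-3/22)) = 388687 - (-42)*(40 + 9/484 - 3) = 388687 - (-42)*17917/484 = 388687 - 1*(-376257/242) = 388687 + 376257/242 = 94438511/242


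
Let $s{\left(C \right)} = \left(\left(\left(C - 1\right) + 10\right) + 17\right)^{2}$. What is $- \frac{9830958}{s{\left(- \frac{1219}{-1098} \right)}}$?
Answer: $- \frac{11852242288632}{886074289} \approx -13376.0$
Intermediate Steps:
$s{\left(C \right)} = \left(26 + C\right)^{2}$ ($s{\left(C \right)} = \left(\left(\left(-1 + C\right) + 10\right) + 17\right)^{2} = \left(\left(9 + C\right) + 17\right)^{2} = \left(26 + C\right)^{2}$)
$- \frac{9830958}{s{\left(- \frac{1219}{-1098} \right)}} = - \frac{9830958}{\left(26 - \frac{1219}{-1098}\right)^{2}} = - \frac{9830958}{\left(26 - - \frac{1219}{1098}\right)^{2}} = - \frac{9830958}{\left(26 + \frac{1219}{1098}\right)^{2}} = - \frac{9830958}{\left(\frac{29767}{1098}\right)^{2}} = - \frac{9830958}{\frac{886074289}{1205604}} = \left(-9830958\right) \frac{1205604}{886074289} = - \frac{11852242288632}{886074289}$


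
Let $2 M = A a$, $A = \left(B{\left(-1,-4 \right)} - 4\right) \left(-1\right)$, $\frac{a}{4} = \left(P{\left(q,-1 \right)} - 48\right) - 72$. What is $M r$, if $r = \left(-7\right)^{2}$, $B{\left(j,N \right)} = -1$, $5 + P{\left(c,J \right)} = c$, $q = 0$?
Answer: $-61250$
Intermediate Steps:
$P{\left(c,J \right)} = -5 + c$
$a = -500$ ($a = 4 \left(\left(\left(-5 + 0\right) - 48\right) - 72\right) = 4 \left(\left(-5 - 48\right) - 72\right) = 4 \left(-53 - 72\right) = 4 \left(-125\right) = -500$)
$A = 5$ ($A = \left(-1 - 4\right) \left(-1\right) = \left(-5\right) \left(-1\right) = 5$)
$r = 49$
$M = -1250$ ($M = \frac{5 \left(-500\right)}{2} = \frac{1}{2} \left(-2500\right) = -1250$)
$M r = \left(-1250\right) 49 = -61250$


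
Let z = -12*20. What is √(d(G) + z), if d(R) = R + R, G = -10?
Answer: 2*I*√65 ≈ 16.125*I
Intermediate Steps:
d(R) = 2*R
z = -240
√(d(G) + z) = √(2*(-10) - 240) = √(-20 - 240) = √(-260) = 2*I*√65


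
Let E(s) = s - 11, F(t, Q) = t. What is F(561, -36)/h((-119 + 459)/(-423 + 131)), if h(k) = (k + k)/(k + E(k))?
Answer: 32109/10 ≈ 3210.9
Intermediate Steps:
E(s) = -11 + s
h(k) = 2*k/(-11 + 2*k) (h(k) = (k + k)/(k + (-11 + k)) = (2*k)/(-11 + 2*k) = 2*k/(-11 + 2*k))
F(561, -36)/h((-119 + 459)/(-423 + 131)) = 561/((2*((-119 + 459)/(-423 + 131))/(-11 + 2*((-119 + 459)/(-423 + 131))))) = 561/((2*(340/(-292))/(-11 + 2*(340/(-292))))) = 561/((2*(340*(-1/292))/(-11 + 2*(340*(-1/292))))) = 561/((2*(-85/73)/(-11 + 2*(-85/73)))) = 561/((2*(-85/73)/(-11 - 170/73))) = 561/((2*(-85/73)/(-973/73))) = 561/((2*(-85/73)*(-73/973))) = 561/(170/973) = 561*(973/170) = 32109/10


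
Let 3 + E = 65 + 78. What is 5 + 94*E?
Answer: 13165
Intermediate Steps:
E = 140 (E = -3 + (65 + 78) = -3 + 143 = 140)
5 + 94*E = 5 + 94*140 = 5 + 13160 = 13165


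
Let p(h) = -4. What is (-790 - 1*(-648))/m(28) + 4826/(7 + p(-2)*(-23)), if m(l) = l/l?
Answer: -9232/99 ≈ -93.253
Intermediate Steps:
m(l) = 1
(-790 - 1*(-648))/m(28) + 4826/(7 + p(-2)*(-23)) = (-790 - 1*(-648))/1 + 4826/(7 - 4*(-23)) = (-790 + 648)*1 + 4826/(7 + 92) = -142*1 + 4826/99 = -142 + 4826*(1/99) = -142 + 4826/99 = -9232/99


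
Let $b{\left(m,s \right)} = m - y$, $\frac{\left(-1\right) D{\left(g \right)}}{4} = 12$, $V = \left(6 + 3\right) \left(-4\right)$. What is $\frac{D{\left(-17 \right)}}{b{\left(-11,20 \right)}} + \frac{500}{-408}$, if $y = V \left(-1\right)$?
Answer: $- \frac{979}{4794} \approx -0.20421$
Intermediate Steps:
$V = -36$ ($V = 9 \left(-4\right) = -36$)
$D{\left(g \right)} = -48$ ($D{\left(g \right)} = \left(-4\right) 12 = -48$)
$y = 36$ ($y = \left(-36\right) \left(-1\right) = 36$)
$b{\left(m,s \right)} = -36 + m$ ($b{\left(m,s \right)} = m - 36 = -36 + m$)
$\frac{D{\left(-17 \right)}}{b{\left(-11,20 \right)}} + \frac{500}{-408} = - \frac{48}{-36 - 11} + \frac{500}{-408} = - \frac{48}{-47} + 500 \left(- \frac{1}{408}\right) = \left(-48\right) \left(- \frac{1}{47}\right) - \frac{125}{102} = \frac{48}{47} - \frac{125}{102} = - \frac{979}{4794}$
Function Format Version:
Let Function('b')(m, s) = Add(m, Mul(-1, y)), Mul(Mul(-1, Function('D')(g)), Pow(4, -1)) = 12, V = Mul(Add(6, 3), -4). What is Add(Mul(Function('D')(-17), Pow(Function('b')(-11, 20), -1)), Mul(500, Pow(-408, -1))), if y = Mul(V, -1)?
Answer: Rational(-979, 4794) ≈ -0.20421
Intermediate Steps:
V = -36 (V = Mul(9, -4) = -36)
Function('D')(g) = -48 (Function('D')(g) = Mul(-4, 12) = -48)
y = 36 (y = Mul(-36, -1) = 36)
Function('b')(m, s) = Add(-36, m) (Function('b')(m, s) = Add(m, Mul(-1, 36)) = Add(m, -36) = Add(-36, m))
Add(Mul(Function('D')(-17), Pow(Function('b')(-11, 20), -1)), Mul(500, Pow(-408, -1))) = Add(Mul(-48, Pow(Add(-36, -11), -1)), Mul(500, Pow(-408, -1))) = Add(Mul(-48, Pow(-47, -1)), Mul(500, Rational(-1, 408))) = Add(Mul(-48, Rational(-1, 47)), Rational(-125, 102)) = Add(Rational(48, 47), Rational(-125, 102)) = Rational(-979, 4794)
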